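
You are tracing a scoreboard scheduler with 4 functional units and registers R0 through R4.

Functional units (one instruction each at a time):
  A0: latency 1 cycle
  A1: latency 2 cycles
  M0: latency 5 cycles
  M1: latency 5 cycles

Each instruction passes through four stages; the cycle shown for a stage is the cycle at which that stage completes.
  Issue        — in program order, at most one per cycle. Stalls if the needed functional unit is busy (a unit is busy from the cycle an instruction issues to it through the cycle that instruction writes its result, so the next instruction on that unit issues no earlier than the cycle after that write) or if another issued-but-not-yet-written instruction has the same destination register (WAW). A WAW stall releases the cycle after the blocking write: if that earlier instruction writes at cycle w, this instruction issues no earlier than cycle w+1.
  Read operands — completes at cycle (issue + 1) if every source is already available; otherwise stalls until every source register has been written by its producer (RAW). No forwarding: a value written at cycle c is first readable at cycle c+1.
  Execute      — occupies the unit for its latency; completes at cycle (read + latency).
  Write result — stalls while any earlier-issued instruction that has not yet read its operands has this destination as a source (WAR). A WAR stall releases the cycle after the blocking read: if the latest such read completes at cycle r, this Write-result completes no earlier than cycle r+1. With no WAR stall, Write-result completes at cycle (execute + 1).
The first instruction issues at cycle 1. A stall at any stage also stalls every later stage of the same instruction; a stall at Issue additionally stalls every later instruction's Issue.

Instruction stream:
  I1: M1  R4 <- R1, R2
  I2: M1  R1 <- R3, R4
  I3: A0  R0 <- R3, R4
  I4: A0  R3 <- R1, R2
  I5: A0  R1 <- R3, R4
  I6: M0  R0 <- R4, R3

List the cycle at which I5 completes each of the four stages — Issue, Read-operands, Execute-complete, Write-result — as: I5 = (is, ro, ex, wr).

I1: IS=1 RO=2 EX=7 WR=8
I2: IS=9 RO=10 EX=15 WR=16  [struct: M1 busy until I1 writes@8]
I3: IS=10 RO=11 EX=12 WR=13
I4: IS=14 RO=17 EX=18 WR=19  [struct: A0 busy until I3 writes@13; RAW R1: wait I2 write@16]
I5: IS=20 RO=21 EX=22 WR=23  [struct: A0 busy until I4 writes@19]
I6: IS=21 RO=22 EX=27 WR=28

I5 = (20, 21, 22, 23)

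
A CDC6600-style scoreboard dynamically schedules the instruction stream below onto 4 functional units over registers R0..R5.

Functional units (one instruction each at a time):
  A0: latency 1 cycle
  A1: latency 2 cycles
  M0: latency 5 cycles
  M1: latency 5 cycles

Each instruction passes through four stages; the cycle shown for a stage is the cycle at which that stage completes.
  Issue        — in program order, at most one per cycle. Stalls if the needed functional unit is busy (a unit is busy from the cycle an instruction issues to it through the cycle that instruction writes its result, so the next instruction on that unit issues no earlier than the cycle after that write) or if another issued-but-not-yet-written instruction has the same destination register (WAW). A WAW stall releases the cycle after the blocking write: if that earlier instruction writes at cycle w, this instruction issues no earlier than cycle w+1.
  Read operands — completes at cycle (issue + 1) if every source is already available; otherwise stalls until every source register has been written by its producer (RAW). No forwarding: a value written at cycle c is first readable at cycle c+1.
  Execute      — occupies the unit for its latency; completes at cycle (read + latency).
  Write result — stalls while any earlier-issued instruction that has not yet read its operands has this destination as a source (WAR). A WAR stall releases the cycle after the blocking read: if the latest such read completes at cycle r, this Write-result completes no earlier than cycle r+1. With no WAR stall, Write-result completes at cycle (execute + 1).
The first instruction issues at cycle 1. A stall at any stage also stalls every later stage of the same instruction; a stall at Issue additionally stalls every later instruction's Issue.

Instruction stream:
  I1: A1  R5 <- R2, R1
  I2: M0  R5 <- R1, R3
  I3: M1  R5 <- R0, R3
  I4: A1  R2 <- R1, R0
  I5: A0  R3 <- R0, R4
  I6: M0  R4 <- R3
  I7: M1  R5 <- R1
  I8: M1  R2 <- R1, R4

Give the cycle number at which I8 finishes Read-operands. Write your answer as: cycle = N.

cycle = 31

cycle 1: I1→A1
cycle 2: I1 RO
cycle 4: I1 EX
cycle 5: I1 WR R5
cycle 6: I2→M0
cycle 7: I2 RO
cycle 12: I2 EX
cycle 13: I2 WR R5
cycle 14: I3→M1
cycle 15: I3 RO, I4→A1
cycle 16: I4 RO, I5→A0
cycle 17: I5 RO, I6→M0
cycle 18: I4 EX, I5 EX
cycle 19: I4 WR R2, I5 WR R3
cycle 20: I3 EX, I6 RO
cycle 21: I3 WR R5
cycle 22: I7→M1
cycle 23: I7 RO
cycle 25: I6 EX
cycle 26: I6 WR R4
cycle 28: I7 EX
cycle 29: I7 WR R5
cycle 30: I8→M1
cycle 31: I8 RO
cycle 36: I8 EX
cycle 37: I8 WR R2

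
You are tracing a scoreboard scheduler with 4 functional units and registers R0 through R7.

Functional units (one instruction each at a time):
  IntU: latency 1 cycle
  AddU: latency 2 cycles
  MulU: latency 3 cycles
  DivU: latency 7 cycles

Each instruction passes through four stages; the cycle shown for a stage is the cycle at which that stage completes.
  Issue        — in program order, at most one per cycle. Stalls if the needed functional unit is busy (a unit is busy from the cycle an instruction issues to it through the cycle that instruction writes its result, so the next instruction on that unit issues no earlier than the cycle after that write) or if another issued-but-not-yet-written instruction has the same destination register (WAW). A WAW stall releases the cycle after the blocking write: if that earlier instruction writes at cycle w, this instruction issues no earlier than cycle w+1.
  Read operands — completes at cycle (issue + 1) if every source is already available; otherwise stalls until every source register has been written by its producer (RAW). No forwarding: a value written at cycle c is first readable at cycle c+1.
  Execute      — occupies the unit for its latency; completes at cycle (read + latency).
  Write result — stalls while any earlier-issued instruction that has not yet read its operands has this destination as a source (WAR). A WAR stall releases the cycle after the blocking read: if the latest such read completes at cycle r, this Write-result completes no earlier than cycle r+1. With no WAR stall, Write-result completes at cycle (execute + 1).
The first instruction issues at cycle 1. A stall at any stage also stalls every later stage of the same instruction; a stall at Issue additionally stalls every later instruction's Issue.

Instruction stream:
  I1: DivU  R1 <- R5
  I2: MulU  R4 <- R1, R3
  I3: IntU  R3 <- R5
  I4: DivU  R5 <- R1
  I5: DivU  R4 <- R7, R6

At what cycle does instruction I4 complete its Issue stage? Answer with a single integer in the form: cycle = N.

I1: IS=1 RO=2 EX=9 WR=10
I2: IS=2 RO=11 EX=14 WR=15  [RAW R1: wait I1 write@10]
I3: IS=3 RO=4 EX=5 WR=12  [WAR R3: wait I2 read@11]
I4: IS=11 RO=12 EX=19 WR=20  [struct: DivU busy until I1 writes@10]
I5: IS=21 RO=22 EX=29 WR=30  [struct: DivU busy until I4 writes@20]

cycle = 11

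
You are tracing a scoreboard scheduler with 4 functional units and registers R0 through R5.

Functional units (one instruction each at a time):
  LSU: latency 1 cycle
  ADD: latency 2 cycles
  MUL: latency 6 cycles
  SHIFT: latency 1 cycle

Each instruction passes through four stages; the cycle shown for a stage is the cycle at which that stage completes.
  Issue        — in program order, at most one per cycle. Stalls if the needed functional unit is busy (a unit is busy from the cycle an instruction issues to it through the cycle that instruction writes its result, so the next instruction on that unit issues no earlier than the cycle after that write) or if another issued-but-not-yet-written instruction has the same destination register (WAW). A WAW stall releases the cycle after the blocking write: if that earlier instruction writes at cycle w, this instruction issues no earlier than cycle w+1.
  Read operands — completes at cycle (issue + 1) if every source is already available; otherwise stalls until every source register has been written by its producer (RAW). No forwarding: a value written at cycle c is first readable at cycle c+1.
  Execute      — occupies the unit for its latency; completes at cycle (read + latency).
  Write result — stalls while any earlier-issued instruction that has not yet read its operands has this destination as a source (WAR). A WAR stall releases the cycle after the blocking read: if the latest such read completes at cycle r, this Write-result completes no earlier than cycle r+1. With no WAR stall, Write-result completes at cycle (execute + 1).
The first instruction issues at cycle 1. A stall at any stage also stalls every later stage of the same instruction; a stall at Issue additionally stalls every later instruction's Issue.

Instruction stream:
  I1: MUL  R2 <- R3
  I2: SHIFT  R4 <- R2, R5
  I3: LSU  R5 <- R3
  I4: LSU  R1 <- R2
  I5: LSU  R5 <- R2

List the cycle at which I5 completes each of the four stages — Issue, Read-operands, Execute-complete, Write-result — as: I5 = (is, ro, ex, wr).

I5 = (16, 17, 18, 19)

t=1  I1→MUL
t=2  I1 RO · I2→SHIFT
t=3  I3→LSU
t=4  I3 RO
t=5  I3 EX
t=8  I1 EX
t=9  I1 WR R2
t=10  I2 RO
t=11  I2 EX · I3 WR R5
t=12  I2 WR R4 · I4→LSU
t=13  I4 RO
t=14  I4 EX
t=15  I4 WR R1
t=16  I5→LSU
t=17  I5 RO
t=18  I5 EX
t=19  I5 WR R5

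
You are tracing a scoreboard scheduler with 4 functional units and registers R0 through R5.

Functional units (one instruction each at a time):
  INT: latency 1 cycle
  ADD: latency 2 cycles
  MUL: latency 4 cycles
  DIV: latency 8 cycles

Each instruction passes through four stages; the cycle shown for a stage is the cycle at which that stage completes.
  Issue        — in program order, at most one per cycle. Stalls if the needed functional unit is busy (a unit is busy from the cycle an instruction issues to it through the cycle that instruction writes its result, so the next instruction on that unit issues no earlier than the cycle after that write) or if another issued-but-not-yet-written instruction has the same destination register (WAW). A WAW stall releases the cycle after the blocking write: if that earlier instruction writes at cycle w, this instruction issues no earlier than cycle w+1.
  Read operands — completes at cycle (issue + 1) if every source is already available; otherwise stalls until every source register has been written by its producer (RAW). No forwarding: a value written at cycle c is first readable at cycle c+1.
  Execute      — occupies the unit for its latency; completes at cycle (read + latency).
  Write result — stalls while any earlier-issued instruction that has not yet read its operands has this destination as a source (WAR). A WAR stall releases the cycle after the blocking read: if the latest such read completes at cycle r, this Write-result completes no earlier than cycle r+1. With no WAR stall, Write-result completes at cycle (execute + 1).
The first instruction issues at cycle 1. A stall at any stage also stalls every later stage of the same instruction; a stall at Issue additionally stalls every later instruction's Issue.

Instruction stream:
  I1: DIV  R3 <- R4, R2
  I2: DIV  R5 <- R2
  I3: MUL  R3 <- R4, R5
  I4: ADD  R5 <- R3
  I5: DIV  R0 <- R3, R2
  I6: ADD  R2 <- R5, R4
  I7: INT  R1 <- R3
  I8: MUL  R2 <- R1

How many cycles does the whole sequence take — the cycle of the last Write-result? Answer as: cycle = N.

1) issue 1, read 2, done 10, write 11
2) issue 12, read 13, done 21, write 22  <struct: DIV busy until I1 writes@11>
3) issue 13, read 23, done 27, write 28  <RAW R5: wait I2 write@22>
4) issue 23, read 29, done 31, write 32  <WAW R5: wait I2 write@22 / RAW R3: wait I3 write@28>
5) issue 24, read 29, done 37, write 38  <RAW R3: wait I3 write@28>
6) issue 33, read 34, done 36, write 37  <struct: ADD busy until I4 writes@32>
7) issue 34, read 35, done 36, write 37
8) issue 38, read 39, done 43, write 44  <WAW R2: wait I6 write@37>

cycle = 44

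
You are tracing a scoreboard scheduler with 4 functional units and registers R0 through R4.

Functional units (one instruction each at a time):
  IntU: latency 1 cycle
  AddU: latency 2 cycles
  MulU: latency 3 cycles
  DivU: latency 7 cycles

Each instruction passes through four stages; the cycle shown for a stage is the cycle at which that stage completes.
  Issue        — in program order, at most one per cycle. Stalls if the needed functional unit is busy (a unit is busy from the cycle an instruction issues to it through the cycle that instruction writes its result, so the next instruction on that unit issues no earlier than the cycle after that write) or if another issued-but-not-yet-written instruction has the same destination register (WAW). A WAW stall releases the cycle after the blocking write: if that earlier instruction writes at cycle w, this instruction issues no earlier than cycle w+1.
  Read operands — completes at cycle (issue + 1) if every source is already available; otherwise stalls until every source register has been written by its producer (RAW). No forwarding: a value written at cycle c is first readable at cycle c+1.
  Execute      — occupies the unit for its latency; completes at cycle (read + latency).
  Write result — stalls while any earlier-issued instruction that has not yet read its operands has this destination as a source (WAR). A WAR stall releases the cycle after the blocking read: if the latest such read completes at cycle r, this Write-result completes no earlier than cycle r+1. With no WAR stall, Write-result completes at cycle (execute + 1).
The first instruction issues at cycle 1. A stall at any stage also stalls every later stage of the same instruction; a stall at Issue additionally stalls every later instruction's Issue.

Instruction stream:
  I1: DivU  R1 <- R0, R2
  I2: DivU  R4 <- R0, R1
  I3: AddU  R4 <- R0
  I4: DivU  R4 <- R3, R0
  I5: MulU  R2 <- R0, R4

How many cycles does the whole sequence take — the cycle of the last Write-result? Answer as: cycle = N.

cycle = 40

[I1] 1/2/9/10
[I2] 11/12/19/20  (struct: DivU busy until I1 writes@10)
[I3] 21/22/24/25  (WAW R4: wait I2 write@20)
[I4] 26/27/34/35  (WAW R4: wait I3 write@25)
[I5] 27/36/39/40  (RAW R4: wait I4 write@35)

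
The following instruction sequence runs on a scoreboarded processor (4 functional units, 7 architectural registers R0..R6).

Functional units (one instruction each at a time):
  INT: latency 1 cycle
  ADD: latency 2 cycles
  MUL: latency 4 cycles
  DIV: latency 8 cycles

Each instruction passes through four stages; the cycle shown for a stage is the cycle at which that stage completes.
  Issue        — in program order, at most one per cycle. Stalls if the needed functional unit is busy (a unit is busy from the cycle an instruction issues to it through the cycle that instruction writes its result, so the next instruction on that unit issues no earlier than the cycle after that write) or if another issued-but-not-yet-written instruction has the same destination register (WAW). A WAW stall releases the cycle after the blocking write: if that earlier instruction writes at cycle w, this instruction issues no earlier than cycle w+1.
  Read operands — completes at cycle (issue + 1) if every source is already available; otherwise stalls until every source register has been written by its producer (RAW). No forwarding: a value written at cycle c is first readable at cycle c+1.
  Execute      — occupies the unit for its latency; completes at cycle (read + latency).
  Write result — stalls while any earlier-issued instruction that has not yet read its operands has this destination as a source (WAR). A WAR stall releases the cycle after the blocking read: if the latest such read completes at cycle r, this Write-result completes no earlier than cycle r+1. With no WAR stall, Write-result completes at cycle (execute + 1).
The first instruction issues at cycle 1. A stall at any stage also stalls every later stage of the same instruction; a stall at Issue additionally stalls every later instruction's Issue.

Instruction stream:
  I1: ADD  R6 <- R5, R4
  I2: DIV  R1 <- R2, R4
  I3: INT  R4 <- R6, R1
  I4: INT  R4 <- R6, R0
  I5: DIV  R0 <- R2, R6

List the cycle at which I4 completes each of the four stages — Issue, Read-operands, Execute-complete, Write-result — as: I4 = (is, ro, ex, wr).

I4 = (16, 17, 18, 19)

1) issue 1, read 2, done 4, write 5
2) issue 2, read 3, done 11, write 12
3) issue 3, read 13, done 14, write 15  <RAW R1: wait I2 write@12>
4) issue 16, read 17, done 18, write 19  <struct: INT busy until I3 writes@15>
5) issue 17, read 18, done 26, write 27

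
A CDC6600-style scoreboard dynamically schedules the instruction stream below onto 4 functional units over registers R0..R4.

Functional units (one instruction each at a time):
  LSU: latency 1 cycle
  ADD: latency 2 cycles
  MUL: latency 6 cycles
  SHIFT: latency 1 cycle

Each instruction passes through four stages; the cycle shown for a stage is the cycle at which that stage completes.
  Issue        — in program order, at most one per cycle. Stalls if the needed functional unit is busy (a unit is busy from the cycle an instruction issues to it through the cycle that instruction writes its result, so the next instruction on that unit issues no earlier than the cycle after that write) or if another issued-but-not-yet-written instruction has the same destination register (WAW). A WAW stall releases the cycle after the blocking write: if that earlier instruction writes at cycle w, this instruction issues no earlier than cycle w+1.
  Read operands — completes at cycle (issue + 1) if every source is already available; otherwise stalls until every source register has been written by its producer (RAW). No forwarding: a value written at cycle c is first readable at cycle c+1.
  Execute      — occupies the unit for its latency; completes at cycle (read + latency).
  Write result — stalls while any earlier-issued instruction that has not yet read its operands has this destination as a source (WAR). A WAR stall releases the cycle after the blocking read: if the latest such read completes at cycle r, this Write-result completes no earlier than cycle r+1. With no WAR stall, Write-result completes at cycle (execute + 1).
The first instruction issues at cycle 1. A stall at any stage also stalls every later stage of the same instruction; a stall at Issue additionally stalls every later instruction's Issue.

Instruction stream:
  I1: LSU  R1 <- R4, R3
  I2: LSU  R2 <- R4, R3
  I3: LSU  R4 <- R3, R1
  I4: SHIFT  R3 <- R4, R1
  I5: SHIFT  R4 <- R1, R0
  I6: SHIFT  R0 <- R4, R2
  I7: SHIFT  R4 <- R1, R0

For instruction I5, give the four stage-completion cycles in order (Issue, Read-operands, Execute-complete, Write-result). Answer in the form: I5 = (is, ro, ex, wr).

I5 = (16, 17, 18, 19)

[1] I1→LSU
[2] I1 RO
[3] I1 EX
[4] I1 WR R1
[5] I2→LSU
[6] I2 RO
[7] I2 EX
[8] I2 WR R2
[9] I3→LSU
[10] I3 RO | I4→SHIFT
[11] I3 EX
[12] I3 WR R4
[13] I4 RO
[14] I4 EX
[15] I4 WR R3
[16] I5→SHIFT
[17] I5 RO
[18] I5 EX
[19] I5 WR R4
[20] I6→SHIFT
[21] I6 RO
[22] I6 EX
[23] I6 WR R0
[24] I7→SHIFT
[25] I7 RO
[26] I7 EX
[27] I7 WR R4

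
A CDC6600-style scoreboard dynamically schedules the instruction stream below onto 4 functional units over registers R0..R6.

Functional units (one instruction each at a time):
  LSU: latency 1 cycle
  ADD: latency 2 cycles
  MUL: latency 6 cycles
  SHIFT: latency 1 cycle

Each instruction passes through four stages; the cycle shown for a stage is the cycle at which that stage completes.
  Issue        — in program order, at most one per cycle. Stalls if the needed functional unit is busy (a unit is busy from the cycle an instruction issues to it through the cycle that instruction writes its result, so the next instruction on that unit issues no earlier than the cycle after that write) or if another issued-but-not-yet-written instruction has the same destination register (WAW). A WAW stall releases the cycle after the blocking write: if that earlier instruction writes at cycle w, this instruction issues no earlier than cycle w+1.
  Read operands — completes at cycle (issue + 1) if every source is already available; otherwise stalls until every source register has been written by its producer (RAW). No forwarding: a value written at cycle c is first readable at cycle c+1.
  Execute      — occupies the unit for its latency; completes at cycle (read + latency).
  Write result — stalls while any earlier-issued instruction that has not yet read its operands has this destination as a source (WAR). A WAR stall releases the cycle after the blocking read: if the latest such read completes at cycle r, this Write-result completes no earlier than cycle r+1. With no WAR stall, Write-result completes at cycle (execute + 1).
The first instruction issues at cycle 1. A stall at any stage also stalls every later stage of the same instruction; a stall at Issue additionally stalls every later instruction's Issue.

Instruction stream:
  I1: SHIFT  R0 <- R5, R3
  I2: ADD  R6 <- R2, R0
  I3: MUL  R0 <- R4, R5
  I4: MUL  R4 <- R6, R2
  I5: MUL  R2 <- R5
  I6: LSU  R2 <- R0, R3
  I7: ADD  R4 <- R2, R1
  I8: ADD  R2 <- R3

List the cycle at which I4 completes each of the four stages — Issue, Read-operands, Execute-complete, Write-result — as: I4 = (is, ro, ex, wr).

I4 = (14, 15, 21, 22)

t=1  I1 issues→SHIFT
t=2  I1 reads; I2 issues→ADD
t=3  I1 exec-done
t=4  I1 writes R0
t=5  I2 reads; I3 issues→MUL
t=6  I3 reads
t=7  I2 exec-done
t=8  I2 writes R6
t=12  I3 exec-done
t=13  I3 writes R0
t=14  I4 issues→MUL
t=15  I4 reads
t=21  I4 exec-done
t=22  I4 writes R4
t=23  I5 issues→MUL
t=24  I5 reads
t=30  I5 exec-done
t=31  I5 writes R2
t=32  I6 issues→LSU
t=33  I6 reads; I7 issues→ADD
t=34  I6 exec-done
t=35  I6 writes R2
t=36  I7 reads
t=38  I7 exec-done
t=39  I7 writes R4
t=40  I8 issues→ADD
t=41  I8 reads
t=43  I8 exec-done
t=44  I8 writes R2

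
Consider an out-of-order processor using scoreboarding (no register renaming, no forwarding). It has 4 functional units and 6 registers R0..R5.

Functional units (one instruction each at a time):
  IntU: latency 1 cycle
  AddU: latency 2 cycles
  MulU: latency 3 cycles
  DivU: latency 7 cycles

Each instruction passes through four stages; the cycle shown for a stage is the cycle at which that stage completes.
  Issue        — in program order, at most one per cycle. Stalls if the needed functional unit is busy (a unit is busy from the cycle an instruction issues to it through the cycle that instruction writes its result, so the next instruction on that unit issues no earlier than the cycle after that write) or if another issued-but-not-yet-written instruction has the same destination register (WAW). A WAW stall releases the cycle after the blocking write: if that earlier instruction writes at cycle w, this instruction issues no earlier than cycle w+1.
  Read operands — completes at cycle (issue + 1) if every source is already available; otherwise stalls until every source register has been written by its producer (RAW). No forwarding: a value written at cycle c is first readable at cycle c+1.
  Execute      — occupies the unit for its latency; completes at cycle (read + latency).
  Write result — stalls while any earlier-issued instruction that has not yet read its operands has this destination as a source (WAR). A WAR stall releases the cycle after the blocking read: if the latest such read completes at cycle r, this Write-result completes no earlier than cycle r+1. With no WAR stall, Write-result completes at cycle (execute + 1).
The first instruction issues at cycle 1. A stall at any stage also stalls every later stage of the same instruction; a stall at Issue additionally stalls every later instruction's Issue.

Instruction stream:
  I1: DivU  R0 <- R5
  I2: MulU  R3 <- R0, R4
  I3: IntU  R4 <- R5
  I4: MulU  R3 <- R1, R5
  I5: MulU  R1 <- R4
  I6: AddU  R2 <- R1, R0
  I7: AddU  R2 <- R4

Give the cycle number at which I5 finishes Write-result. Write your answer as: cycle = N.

cycle = 27

I1  is:1  ro:2  ex:9  wr:10
I2  is:2  ro:11  ex:14  wr:15  — RAW R0: wait I1 write@10
I3  is:3  ro:4  ex:5  wr:12  — WAR R4: wait I2 read@11
I4  is:16  ro:17  ex:20  wr:21  — struct: MulU busy until I2 writes@15
I5  is:22  ro:23  ex:26  wr:27  — struct: MulU busy until I4 writes@21
I6  is:23  ro:28  ex:30  wr:31  — RAW R1: wait I5 write@27
I7  is:32  ro:33  ex:35  wr:36  — struct: AddU busy until I6 writes@31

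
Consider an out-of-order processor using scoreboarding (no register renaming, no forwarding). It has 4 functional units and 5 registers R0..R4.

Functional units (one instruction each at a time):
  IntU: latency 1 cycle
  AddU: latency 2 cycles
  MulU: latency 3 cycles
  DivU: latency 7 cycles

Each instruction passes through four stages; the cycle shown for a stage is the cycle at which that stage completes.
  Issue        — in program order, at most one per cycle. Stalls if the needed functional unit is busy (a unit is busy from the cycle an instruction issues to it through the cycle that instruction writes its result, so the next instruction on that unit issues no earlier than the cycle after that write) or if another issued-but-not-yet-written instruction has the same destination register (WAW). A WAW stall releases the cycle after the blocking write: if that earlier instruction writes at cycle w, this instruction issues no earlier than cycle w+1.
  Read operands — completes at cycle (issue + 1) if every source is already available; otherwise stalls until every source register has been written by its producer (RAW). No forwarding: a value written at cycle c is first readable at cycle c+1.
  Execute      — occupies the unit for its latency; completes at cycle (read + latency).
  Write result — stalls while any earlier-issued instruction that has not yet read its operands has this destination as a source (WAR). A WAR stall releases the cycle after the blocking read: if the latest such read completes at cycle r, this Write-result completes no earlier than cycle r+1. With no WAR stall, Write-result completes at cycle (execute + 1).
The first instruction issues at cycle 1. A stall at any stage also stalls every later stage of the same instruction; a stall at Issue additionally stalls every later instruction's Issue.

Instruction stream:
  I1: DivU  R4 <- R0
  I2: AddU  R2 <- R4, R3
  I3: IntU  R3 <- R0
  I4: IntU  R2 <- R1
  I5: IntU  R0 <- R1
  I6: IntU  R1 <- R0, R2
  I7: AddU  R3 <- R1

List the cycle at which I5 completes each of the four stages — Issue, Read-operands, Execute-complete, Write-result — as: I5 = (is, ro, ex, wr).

t=1  I1→DivU
t=2  I1 RO · I2→AddU
t=3  I3→IntU
t=4  I3 RO
t=5  I3 EX
t=9  I1 EX
t=10  I1 WR R4
t=11  I2 RO
t=12  I3 WR R3
t=13  I2 EX
t=14  I2 WR R2
t=15  I4→IntU
t=16  I4 RO
t=17  I4 EX
t=18  I4 WR R2
t=19  I5→IntU
t=20  I5 RO
t=21  I5 EX
t=22  I5 WR R0
t=23  I6→IntU
t=24  I6 RO · I7→AddU
t=25  I6 EX
t=26  I6 WR R1
t=27  I7 RO
t=29  I7 EX
t=30  I7 WR R3

I5 = (19, 20, 21, 22)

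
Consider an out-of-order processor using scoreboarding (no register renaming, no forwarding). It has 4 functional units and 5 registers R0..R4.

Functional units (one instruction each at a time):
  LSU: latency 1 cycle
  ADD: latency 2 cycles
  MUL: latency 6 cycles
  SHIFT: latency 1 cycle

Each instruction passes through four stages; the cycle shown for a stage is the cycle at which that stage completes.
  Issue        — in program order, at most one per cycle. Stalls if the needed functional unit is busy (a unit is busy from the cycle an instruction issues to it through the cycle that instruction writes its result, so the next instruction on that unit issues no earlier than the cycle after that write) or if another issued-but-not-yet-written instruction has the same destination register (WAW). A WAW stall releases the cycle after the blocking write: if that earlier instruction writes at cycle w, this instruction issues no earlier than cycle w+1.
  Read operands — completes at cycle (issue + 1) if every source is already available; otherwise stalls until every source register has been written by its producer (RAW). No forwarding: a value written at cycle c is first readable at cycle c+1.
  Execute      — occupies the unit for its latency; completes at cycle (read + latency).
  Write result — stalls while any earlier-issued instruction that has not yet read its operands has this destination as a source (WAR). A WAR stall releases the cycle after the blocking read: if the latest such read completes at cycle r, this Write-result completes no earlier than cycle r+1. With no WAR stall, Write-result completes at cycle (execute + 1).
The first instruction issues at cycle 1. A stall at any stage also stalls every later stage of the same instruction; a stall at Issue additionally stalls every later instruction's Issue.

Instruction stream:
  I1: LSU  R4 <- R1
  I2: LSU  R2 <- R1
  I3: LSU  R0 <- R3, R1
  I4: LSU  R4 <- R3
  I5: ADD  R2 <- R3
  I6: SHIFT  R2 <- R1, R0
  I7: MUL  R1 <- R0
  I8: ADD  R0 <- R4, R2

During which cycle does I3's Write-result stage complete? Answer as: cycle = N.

t=1  issue I1 (LSU)
t=2  I1 read-ops
t=3  I1 finished on LSU
t=4  I1→R4
t=5  issue I2 (LSU)
t=6  I2 read-ops
t=7  I2 finished on LSU
t=8  I2→R2
t=9  issue I3 (LSU)
t=10  I3 read-ops
t=11  I3 finished on LSU
t=12  I3→R0
t=13  issue I4 (LSU)
t=14  I4 read-ops · issue I5 (ADD)
t=15  I4 finished on LSU · I5 read-ops
t=16  I4→R4
t=17  I5 finished on ADD
t=18  I5→R2
t=19  issue I6 (SHIFT)
t=20  I6 read-ops · issue I7 (MUL)
t=21  I6 finished on SHIFT · I7 read-ops · issue I8 (ADD)
t=22  I6→R2
t=23  I8 read-ops
t=25  I8 finished on ADD
t=26  I8→R0
t=27  I7 finished on MUL
t=28  I7→R1

cycle = 12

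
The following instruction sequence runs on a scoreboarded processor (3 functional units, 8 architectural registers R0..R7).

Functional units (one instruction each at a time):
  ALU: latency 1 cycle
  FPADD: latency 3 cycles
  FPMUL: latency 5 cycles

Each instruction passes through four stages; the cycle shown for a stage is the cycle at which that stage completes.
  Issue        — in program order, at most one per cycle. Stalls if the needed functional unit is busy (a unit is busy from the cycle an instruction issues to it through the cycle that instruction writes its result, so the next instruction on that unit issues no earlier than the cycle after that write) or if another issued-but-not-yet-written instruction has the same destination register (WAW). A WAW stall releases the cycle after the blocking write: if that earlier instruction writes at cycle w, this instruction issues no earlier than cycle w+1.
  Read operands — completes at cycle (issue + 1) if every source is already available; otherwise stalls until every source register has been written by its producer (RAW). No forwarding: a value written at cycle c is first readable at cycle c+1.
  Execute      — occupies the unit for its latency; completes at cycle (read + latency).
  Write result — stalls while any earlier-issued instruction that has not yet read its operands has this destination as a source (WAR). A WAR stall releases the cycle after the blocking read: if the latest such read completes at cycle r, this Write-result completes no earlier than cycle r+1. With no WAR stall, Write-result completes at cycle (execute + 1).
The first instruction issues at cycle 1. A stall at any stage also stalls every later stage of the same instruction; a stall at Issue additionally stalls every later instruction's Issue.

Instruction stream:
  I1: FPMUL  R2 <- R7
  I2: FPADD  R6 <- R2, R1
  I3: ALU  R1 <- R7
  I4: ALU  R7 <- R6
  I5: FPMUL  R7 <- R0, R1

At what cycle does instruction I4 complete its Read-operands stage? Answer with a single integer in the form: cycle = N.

1) issue 1, read 2, done 7, write 8
2) issue 2, read 9, done 12, write 13  <RAW R2: wait I1 write@8>
3) issue 3, read 4, done 5, write 10  <WAR R1: wait I2 read@9>
4) issue 11, read 14, done 15, write 16  <struct: ALU busy until I3 writes@10 / RAW R6: wait I2 write@13>
5) issue 17, read 18, done 23, write 24  <WAW R7: wait I4 write@16>

cycle = 14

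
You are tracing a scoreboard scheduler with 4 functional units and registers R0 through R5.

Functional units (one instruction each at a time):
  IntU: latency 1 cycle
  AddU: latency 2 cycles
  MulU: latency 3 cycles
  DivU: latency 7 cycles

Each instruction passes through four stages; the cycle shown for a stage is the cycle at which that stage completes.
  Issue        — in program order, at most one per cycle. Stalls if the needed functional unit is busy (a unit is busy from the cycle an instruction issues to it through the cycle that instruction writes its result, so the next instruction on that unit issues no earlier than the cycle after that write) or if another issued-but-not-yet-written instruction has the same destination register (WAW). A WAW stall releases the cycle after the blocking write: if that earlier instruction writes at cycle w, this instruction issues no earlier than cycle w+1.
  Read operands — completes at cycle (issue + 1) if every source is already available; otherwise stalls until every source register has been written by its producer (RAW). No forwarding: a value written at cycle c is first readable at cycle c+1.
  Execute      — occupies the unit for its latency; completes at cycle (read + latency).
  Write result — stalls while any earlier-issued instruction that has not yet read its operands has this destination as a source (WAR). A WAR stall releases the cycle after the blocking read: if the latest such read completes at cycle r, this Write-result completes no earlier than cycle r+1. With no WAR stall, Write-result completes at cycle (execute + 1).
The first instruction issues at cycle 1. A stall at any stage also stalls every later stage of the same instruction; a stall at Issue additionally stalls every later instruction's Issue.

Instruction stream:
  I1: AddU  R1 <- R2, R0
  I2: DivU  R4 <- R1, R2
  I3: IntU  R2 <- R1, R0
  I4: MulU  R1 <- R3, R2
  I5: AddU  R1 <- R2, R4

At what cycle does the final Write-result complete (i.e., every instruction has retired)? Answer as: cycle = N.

cycle = 18

I1 -> (1, 2, 4, 5)
I2 -> (2, 6, 13, 14)  // RAW R1: wait I1 write@5
I3 -> (3, 6, 7, 8)  // RAW R1: wait I1 write@5
I4 -> (6, 9, 12, 13)  // WAW R1: wait I1 write@5, RAW R2: wait I3 write@8
I5 -> (14, 15, 17, 18)  // WAW R1: wait I4 write@13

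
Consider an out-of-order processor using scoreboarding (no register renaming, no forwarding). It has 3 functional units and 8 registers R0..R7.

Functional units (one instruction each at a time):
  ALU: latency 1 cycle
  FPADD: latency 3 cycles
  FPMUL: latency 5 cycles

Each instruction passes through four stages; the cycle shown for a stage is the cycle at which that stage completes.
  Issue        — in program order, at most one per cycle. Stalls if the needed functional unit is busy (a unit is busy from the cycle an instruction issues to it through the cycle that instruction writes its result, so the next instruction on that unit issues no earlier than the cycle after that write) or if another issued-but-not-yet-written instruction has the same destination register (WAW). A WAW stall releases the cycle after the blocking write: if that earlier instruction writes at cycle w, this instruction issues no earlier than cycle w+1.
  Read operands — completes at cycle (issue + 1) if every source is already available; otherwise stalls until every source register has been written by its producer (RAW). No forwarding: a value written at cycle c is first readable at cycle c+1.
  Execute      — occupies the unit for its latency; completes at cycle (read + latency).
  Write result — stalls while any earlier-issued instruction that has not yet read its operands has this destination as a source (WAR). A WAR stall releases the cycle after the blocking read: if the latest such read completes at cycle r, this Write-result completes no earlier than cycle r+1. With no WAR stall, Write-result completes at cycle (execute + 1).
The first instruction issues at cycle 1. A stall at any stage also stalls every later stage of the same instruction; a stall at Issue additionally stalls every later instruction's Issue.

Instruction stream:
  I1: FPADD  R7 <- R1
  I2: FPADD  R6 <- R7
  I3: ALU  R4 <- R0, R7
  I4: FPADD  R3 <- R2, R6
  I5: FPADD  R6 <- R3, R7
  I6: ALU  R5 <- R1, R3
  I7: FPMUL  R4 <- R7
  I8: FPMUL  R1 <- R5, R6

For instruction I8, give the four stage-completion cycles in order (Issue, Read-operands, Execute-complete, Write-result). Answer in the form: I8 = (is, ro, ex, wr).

I8 = (29, 30, 35, 36)

  I1 | 1 | 2 | 5 | 6
  I2 | 7 | 8 | 11 | 12   struct: FPADD busy until I1 writes@6
  I3 | 8 | 9 | 10 | 11
  I4 | 13 | 14 | 17 | 18   struct: FPADD busy until I2 writes@12
  I5 | 19 | 20 | 23 | 24   struct: FPADD busy until I4 writes@18
  I6 | 20 | 21 | 22 | 23
  I7 | 21 | 22 | 27 | 28
  I8 | 29 | 30 | 35 | 36   struct: FPMUL busy until I7 writes@28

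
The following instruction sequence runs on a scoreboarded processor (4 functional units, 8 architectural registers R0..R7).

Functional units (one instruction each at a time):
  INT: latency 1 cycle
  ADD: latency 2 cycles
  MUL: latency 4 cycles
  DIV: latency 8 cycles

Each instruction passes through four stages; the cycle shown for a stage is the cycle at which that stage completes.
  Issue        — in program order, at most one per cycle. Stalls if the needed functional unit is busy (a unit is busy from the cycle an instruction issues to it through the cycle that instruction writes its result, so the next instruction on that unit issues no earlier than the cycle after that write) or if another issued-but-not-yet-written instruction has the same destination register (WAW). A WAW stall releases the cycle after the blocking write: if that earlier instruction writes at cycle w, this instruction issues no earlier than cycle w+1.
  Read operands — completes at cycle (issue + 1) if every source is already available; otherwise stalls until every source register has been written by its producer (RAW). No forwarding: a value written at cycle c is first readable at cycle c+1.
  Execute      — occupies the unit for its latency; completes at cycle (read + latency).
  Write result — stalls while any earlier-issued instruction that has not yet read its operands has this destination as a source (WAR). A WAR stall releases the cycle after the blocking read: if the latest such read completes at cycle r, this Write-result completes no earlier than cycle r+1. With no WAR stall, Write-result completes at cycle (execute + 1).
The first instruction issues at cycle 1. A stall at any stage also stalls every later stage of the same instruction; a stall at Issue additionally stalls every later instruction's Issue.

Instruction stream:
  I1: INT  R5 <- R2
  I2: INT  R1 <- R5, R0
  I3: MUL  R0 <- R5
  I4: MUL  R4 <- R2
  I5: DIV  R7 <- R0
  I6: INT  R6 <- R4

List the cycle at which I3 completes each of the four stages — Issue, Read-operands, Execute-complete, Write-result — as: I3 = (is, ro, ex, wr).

t=1  issue I1 (INT)
t=2  I1 read-ops
t=3  I1 finished on INT
t=4  I1→R5
t=5  issue I2 (INT)
t=6  I2 read-ops · issue I3 (MUL)
t=7  I2 finished on INT · I3 read-ops
t=8  I2→R1
t=11  I3 finished on MUL
t=12  I3→R0
t=13  issue I4 (MUL)
t=14  I4 read-ops · issue I5 (DIV)
t=15  I5 read-ops · issue I6 (INT)
t=18  I4 finished on MUL
t=19  I4→R4
t=20  I6 read-ops
t=21  I6 finished on INT
t=22  I6→R6
t=23  I5 finished on DIV
t=24  I5→R7

I3 = (6, 7, 11, 12)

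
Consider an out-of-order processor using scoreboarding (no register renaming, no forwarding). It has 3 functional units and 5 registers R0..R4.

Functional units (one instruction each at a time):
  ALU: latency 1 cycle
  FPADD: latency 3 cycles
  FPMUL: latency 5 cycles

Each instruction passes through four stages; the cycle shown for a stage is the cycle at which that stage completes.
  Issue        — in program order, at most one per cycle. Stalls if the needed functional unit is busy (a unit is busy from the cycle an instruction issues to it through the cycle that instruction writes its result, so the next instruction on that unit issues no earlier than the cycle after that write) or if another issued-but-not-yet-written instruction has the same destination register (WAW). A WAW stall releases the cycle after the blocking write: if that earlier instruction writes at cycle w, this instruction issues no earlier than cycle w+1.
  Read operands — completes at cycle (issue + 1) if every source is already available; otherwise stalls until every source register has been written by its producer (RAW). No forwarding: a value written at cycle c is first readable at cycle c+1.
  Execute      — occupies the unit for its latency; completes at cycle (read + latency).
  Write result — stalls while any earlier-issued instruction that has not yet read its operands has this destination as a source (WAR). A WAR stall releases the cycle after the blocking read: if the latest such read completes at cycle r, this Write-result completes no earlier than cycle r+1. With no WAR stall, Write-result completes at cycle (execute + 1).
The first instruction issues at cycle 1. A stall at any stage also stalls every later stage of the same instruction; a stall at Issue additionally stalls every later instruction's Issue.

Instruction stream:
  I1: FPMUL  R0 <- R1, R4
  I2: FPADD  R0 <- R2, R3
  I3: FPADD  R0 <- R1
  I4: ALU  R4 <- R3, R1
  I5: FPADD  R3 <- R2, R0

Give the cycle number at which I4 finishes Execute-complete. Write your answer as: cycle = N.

cycle = 18

[I1] 1/2/7/8
[I2] 9/10/13/14  (WAW R0: wait I1 write@8)
[I3] 15/16/19/20  (struct: FPADD busy until I2 writes@14)
[I4] 16/17/18/19
[I5] 21/22/25/26  (struct: FPADD busy until I3 writes@20)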